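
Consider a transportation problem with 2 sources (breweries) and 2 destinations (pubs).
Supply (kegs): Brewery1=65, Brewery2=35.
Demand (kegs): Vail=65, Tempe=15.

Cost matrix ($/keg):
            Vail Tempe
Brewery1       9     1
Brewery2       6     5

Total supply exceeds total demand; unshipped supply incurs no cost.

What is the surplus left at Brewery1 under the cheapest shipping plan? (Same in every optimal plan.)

Minimum-cost shipments:
  Brewery1→Vail: 30 × $9 = $270
  Brewery1→Tempe: 15 × $1 = $15
  Brewery2→Vail: 35 × $6 = $210
Total cost = $495.
Brewery1 ships 45 of its 65, leaving 20.

20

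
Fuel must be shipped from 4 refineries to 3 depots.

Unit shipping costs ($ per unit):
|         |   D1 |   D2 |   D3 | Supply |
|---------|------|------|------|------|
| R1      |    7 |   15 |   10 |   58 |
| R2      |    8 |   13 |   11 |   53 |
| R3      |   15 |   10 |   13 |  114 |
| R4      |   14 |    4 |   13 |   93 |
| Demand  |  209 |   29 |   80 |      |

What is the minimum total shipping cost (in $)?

One minimum-cost allocation:
  R1–D1: 58 × $7 = $406
  R2–D1: 53 × $8 = $424
  R3–D1: 34 × $15 = $510
  R3–D3: 80 × $13 = $1040
  R4–D1: 64 × $14 = $896
  R4–D2: 29 × $4 = $116
Total = 406 + 424 + 510 + 1040 + 896 + 116 = $3392.
(Supply check: R1 ships 58; R2 ships 53; R3 ships 114; R4 ships 93.)

3392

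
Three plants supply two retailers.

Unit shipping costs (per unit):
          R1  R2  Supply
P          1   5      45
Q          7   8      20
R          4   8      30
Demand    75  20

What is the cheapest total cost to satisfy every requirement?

325

A cheapest plan:
  P to R1: 45 units
  Q to R2: 20 units
  R to R1: 30 units
Total cost = 325.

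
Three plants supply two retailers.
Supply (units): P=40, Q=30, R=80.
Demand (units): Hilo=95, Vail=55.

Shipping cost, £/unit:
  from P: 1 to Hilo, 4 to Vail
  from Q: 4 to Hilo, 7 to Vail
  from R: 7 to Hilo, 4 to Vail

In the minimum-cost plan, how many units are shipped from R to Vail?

55

Solving gives:
  P→Hilo: 40 units
  Q→Hilo: 30 units
  R→Hilo: 25 units
  R→Vail: 55 units
Total cost = £555.
So R→Vail carries 55 units.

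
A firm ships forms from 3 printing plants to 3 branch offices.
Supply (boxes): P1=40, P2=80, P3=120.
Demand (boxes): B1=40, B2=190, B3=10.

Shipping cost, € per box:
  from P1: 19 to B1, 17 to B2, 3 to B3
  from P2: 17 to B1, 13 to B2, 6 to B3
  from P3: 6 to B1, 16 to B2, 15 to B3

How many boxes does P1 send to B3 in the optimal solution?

10

Solving gives:
  P1 to B2: 30 × €17 = €510
  P1 to B3: 10 × €3 = €30
  P2 to B2: 80 × €13 = €1040
  P3 to B1: 40 × €6 = €240
  P3 to B2: 80 × €16 = €1280
Total cost = €3100.
So P1→B3 carries 10 boxes.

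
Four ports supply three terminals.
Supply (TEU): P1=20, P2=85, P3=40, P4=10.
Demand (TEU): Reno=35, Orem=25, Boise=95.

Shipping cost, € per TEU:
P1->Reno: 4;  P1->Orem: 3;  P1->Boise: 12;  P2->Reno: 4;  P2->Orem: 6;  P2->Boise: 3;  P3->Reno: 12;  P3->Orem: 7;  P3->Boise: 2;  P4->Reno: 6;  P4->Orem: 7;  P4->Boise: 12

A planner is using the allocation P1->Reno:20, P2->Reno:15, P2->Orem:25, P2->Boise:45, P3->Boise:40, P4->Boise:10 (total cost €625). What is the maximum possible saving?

Current plan cost = 20·4 + 15·4 + 25·6 + 45·3 + 40·2 + 10·12 = €625.
Optimal plan:
  P1–Orem: 20 × €3 = €60
  P2–Reno: 30 × €4 = €120
  P2–Boise: 55 × €3 = €165
  P3–Boise: 40 × €2 = €80
  P4–Reno: 5 × €6 = €30
  P4–Orem: 5 × €7 = €35
Optimal cost = €490.
Saving = 625 − 490 = €135.

135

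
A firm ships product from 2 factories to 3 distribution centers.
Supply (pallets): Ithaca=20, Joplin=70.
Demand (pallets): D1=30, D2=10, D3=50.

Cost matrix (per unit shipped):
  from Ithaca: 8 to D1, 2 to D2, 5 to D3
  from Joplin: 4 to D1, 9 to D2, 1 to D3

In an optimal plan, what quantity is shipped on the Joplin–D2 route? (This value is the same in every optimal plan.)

Optimal shipments:
  Ithaca–D1: 10 × 8 = 80
  Ithaca–D2: 10 × 2 = 20
  Joplin–D1: 20 × 4 = 80
  Joplin–D3: 50 × 1 = 50
Total cost = 230.
The route Joplin→D2 is not used.

0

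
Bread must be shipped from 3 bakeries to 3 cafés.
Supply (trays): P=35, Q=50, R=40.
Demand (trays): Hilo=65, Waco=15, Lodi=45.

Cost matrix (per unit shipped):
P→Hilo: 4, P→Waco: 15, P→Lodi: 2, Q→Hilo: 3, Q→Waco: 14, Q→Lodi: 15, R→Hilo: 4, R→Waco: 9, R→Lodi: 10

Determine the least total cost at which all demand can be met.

515

A cheapest plan:
  P–Lodi: 35 × 2 = 70
  Q–Hilo: 50 × 3 = 150
  R–Hilo: 15 × 4 = 60
  R–Waco: 15 × 9 = 135
  R–Lodi: 10 × 10 = 100
Total = 70 + 150 + 60 + 135 + 100 = 515.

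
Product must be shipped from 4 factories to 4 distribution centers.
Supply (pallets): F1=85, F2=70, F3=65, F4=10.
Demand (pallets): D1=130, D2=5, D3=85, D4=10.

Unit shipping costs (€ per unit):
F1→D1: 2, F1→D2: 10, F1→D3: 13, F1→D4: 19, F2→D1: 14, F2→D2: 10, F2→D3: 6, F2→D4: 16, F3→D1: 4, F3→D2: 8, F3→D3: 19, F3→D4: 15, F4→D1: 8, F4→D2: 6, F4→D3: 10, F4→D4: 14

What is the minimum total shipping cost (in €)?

1135

Optimal allocation:
  F1 to D1: 80 × €2 = €160
  F1 to D3: 5 × €13 = €65
  F2 to D3: 70 × €6 = €420
  F3 to D1: 50 × €4 = €200
  F3 to D2: 5 × €8 = €40
  F3 to D4: 10 × €15 = €150
  F4 to D3: 10 × €10 = €100
Total = 160 + 65 + 420 + 200 + 40 + 150 + 100 = €1135.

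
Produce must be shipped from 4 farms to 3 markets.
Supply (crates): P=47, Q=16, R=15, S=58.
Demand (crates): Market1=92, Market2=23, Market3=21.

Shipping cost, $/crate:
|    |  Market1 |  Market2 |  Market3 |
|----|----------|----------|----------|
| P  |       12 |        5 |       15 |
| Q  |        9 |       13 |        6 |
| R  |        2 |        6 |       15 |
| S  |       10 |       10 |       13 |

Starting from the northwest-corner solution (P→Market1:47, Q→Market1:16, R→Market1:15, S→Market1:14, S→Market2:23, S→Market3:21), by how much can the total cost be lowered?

257

Current plan cost = 47·12 + 16·9 + 15·2 + 14·10 + 23·10 + 21·13 = $1381.
Optimal plan:
  P to Market1: 19 crates
  P to Market2: 23 crates
  P to Market3: 5 crates
  Q to Market3: 16 crates
  R to Market1: 15 crates
  S to Market1: 58 crates
Optimal cost = $1124.
Saving = 1381 − 1124 = $257.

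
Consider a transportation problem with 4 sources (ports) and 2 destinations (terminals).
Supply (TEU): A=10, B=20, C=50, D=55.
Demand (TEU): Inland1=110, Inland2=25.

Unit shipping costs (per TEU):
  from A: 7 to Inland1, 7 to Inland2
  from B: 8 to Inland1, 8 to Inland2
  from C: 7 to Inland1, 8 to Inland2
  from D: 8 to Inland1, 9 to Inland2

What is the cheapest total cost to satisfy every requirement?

One minimum-cost allocation:
  A→Inland1: 5 × 7 = 35
  A→Inland2: 5 × 7 = 35
  B→Inland2: 20 × 8 = 160
  C→Inland1: 50 × 7 = 350
  D→Inland1: 55 × 8 = 440
Total = 35 + 35 + 160 + 350 + 440 = 1020.

1020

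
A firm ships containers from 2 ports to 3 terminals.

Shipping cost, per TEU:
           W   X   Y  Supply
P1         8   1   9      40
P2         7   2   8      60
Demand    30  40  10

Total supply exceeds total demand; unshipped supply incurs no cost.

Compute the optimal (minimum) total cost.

330

Optimal allocation:
  P1->X: 40 × 1 = 40
  P2->W: 30 × 7 = 210
  P2->Y: 10 × 8 = 80
Total = 40 + 210 + 80 = 330.
(Supply check: P1 ships 40; P2 ships 40.)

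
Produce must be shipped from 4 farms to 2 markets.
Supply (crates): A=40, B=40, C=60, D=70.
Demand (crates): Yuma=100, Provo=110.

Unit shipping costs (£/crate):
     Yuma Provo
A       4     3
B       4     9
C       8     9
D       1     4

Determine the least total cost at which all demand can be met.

920

One minimum-cost allocation:
  A->Provo: 40 × £3 = £120
  B->Yuma: 40 × £4 = £160
  C->Provo: 60 × £9 = £540
  D->Yuma: 60 × £1 = £60
  D->Provo: 10 × £4 = £40
Total = 120 + 160 + 540 + 60 + 40 = £920.
(Supply check: A ships 40; B ships 40; C ships 60; D ships 70.)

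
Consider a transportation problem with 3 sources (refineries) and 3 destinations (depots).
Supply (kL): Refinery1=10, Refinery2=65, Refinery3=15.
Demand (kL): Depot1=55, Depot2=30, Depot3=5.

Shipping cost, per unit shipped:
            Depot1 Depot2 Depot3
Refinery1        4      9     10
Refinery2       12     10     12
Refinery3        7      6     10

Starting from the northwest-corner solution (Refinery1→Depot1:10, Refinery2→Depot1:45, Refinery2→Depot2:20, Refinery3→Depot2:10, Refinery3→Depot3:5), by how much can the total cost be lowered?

25

Current plan cost = 10·4 + 45·12 + 20·10 + 10·6 + 5·10 = 890.
Optimal plan:
  Refinery1→Depot1: 10 × 4 = 40
  Refinery2→Depot1: 30 × 12 = 360
  Refinery2→Depot2: 30 × 10 = 300
  Refinery2→Depot3: 5 × 12 = 60
  Refinery3→Depot1: 15 × 7 = 105
Optimal cost = 865.
Saving = 890 − 865 = 25.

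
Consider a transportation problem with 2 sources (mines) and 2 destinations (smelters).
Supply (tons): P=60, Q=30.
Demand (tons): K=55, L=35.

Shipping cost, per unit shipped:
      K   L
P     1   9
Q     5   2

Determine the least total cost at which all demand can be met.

Optimal allocation:
  P->K: 55 × 1 = 55
  P->L: 5 × 9 = 45
  Q->L: 30 × 2 = 60
Total = 55 + 45 + 60 = 160.
(Supply check: P ships 60; Q ships 30.)

160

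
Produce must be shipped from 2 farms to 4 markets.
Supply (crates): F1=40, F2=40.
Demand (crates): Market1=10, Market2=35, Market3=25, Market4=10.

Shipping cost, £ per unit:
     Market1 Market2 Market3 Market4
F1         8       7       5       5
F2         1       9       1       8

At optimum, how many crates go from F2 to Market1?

10

The minimum-cost plan:
  F1–Market2: 30 × £7 = £210
  F1–Market4: 10 × £5 = £50
  F2–Market1: 10 × £1 = £10
  F2–Market2: 5 × £9 = £45
  F2–Market3: 25 × £1 = £25
Total cost = £340.
So F2→Market1 carries 10 crates.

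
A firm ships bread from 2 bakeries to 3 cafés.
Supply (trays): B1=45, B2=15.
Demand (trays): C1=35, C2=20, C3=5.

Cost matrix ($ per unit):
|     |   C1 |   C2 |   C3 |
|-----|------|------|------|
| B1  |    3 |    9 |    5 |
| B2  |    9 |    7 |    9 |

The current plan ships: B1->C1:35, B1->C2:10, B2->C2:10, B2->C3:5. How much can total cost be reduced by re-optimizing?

Current plan cost = 35·3 + 10·9 + 10·7 + 5·9 = $310.
Optimal plan:
  B1->C1: 35 × $3 = $105
  B1->C2: 5 × $9 = $45
  B1->C3: 5 × $5 = $25
  B2->C2: 15 × $7 = $105
Optimal cost = $280.
Saving = 310 − 280 = $30.

30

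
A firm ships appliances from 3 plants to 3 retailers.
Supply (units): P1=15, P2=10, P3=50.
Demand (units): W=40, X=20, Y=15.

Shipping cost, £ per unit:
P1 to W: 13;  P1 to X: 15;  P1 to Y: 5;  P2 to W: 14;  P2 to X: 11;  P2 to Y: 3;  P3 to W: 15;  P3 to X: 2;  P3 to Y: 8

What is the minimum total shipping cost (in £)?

An optimal shipping plan:
  P1–W: 10 × £13 = £130
  P1–Y: 5 × £5 = £25
  P2–Y: 10 × £3 = £30
  P3–W: 30 × £15 = £450
  P3–X: 20 × £2 = £40
Total = 130 + 25 + 30 + 450 + 40 = £675.
(Supply check: P1 ships 15; P2 ships 10; P3 ships 50.)

675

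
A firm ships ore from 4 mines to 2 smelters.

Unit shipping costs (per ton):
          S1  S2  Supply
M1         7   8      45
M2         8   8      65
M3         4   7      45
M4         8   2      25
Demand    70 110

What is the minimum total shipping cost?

1085

A cheapest plan:
  M1->S1: 25 × 7 = 175
  M1->S2: 20 × 8 = 160
  M2->S2: 65 × 8 = 520
  M3->S1: 45 × 4 = 180
  M4->S2: 25 × 2 = 50
Total = 175 + 160 + 520 + 180 + 50 = 1085.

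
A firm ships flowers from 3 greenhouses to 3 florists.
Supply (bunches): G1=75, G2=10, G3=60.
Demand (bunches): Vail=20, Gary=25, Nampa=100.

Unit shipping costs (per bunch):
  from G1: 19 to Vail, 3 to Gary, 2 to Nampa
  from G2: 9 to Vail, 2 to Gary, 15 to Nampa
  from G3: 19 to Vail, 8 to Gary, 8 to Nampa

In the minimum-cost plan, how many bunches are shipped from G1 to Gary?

The minimum-cost plan:
  G1–Nampa: 75 × 2 = 150
  G2–Vail: 10 × 9 = 90
  G3–Vail: 10 × 19 = 190
  G3–Gary: 25 × 8 = 200
  G3–Nampa: 25 × 8 = 200
Total cost = 830.
The route G1→Gary is not used.

0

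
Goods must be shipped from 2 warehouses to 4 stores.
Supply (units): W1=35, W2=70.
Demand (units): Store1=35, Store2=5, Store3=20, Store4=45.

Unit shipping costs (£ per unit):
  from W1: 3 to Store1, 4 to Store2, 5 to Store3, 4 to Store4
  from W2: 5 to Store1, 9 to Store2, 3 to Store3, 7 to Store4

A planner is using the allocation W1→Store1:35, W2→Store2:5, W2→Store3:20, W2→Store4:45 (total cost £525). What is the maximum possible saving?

45

Current plan cost = 35·3 + 5·9 + 20·3 + 45·7 = £525.
Optimal plan:
  W1->Store2: 5 units
  W1->Store4: 30 units
  W2->Store1: 35 units
  W2->Store3: 20 units
  W2->Store4: 15 units
Optimal cost = £480.
Saving = 525 − 480 = £45.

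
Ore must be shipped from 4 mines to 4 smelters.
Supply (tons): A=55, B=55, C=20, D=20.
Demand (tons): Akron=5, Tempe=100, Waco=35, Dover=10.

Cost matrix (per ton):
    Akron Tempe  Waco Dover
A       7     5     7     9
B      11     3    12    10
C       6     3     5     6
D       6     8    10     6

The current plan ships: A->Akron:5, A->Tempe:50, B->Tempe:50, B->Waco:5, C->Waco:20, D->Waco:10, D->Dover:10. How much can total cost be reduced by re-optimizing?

Current plan cost = 5·7 + 50·5 + 50·3 + 5·12 + 20·5 + 10·10 + 10·6 = 755.
Optimal plan:
  A to Tempe: 45 × 5 = 225
  A to Waco: 10 × 7 = 70
  B to Tempe: 55 × 3 = 165
  C to Waco: 20 × 5 = 100
  D to Akron: 5 × 6 = 30
  D to Waco: 5 × 10 = 50
  D to Dover: 10 × 6 = 60
Optimal cost = 700.
Saving = 755 − 700 = 55.

55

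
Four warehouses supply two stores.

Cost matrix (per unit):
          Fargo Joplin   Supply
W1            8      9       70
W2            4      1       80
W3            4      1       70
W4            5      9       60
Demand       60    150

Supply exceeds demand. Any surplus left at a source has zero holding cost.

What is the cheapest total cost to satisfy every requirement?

An optimal shipping plan:
  W2–Joplin: 80 × 1 = 80
  W3–Joplin: 70 × 1 = 70
  W4–Fargo: 60 × 5 = 300
Total = 80 + 70 + 300 = 450.

450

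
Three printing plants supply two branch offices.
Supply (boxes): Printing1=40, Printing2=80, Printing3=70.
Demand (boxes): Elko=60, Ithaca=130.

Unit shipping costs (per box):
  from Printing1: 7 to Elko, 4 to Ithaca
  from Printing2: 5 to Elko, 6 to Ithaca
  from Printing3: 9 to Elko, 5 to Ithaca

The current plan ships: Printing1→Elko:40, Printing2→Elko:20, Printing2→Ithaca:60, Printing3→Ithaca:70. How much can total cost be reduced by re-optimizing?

160

Current plan cost = 40·7 + 20·5 + 60·6 + 70·5 = 1090.
Optimal plan:
  Printing1->Ithaca: 40 boxes
  Printing2->Elko: 60 boxes
  Printing2->Ithaca: 20 boxes
  Printing3->Ithaca: 70 boxes
Optimal cost = 930.
Saving = 1090 − 930 = 160.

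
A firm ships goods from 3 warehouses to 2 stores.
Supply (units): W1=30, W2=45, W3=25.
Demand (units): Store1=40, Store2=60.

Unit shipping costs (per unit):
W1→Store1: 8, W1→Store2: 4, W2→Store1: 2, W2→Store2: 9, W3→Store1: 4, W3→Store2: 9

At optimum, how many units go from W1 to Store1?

Solving gives:
  W1→Store2: 30 × 4 = 120
  W2→Store1: 40 × 2 = 80
  W2→Store2: 5 × 9 = 45
  W3→Store2: 25 × 9 = 225
Total cost = 470.
The route W1→Store1 is not used.

0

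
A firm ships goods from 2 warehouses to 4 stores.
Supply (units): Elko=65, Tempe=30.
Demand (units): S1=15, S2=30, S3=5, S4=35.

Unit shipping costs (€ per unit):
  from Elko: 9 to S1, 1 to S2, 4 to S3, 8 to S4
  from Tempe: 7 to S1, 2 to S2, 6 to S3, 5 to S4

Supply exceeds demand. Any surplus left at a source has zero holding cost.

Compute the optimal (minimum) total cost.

One minimum-cost allocation:
  Elko to S1: 15 × €9 = €135
  Elko to S2: 30 × €1 = €30
  Elko to S3: 5 × €4 = €20
  Elko to S4: 5 × €8 = €40
  Tempe to S4: 30 × €5 = €150
Total = 135 + 30 + 20 + 40 + 150 = €375.

375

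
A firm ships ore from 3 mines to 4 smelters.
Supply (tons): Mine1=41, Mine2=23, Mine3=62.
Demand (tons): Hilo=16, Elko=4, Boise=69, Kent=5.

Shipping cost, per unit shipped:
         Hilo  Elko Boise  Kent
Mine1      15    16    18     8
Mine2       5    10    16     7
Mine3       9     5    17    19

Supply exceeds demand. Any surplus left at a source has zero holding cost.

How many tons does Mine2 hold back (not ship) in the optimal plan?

0

An optimal plan:
  Mine1->Boise: 4 tons
  Mine1->Kent: 5 tons
  Mine2->Hilo: 16 tons
  Mine2->Boise: 7 tons
  Mine3->Elko: 4 tons
  Mine3->Boise: 58 tons
Total cost = 1310.
Mine2 ships 23 of its 23, leaving 0.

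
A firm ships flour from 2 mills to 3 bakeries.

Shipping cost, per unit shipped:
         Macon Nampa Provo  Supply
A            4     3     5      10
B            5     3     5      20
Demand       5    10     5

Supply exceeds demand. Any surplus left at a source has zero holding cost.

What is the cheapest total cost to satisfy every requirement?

An optimal shipping plan:
  A→Macon: 5 sacks
  A→Nampa: 5 sacks
  B→Nampa: 5 sacks
  B→Provo: 5 sacks
Total cost = 75.

75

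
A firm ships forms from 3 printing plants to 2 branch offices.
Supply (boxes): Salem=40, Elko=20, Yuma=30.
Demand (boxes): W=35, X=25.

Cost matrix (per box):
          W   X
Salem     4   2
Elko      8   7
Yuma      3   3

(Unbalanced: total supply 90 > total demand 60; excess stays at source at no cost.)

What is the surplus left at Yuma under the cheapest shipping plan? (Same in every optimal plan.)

0

Minimum-cost shipments:
  Salem→W: 5 × 4 = 20
  Salem→X: 25 × 2 = 50
  Yuma→W: 30 × 3 = 90
Total cost = 160.
Yuma ships 30 of its 30, leaving 0.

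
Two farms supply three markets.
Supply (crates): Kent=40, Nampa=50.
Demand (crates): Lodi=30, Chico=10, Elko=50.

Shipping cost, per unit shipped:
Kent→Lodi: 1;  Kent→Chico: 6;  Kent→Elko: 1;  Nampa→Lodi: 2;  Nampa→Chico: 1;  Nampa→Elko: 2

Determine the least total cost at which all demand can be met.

An optimal shipping plan:
  Kent to Lodi: 30 × 1 = 30
  Kent to Elko: 10 × 1 = 10
  Nampa to Chico: 10 × 1 = 10
  Nampa to Elko: 40 × 2 = 80
Total = 30 + 10 + 10 + 80 = 130.

130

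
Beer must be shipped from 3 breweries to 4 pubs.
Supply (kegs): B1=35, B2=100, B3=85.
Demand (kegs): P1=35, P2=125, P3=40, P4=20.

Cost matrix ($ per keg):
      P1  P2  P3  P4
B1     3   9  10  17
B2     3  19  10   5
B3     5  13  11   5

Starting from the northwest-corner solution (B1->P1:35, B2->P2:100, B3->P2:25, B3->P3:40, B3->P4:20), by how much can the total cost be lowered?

Current plan cost = 35·3 + 100·19 + 25·13 + 40·11 + 20·5 = $2870.
Optimal plan:
  B1->P2: 35 × $9 = $315
  B2->P1: 35 × $3 = $105
  B2->P2: 5 × $19 = $95
  B2->P3: 40 × $10 = $400
  B2->P4: 20 × $5 = $100
  B3->P2: 85 × $13 = $1105
Optimal cost = $2120.
Saving = 2870 − 2120 = $750.

750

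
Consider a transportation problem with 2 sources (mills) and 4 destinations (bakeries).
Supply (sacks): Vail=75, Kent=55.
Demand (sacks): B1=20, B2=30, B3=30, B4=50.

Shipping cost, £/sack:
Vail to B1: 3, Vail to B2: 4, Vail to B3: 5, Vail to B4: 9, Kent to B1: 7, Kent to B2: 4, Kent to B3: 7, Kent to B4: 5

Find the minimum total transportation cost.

One minimum-cost allocation:
  Vail–B1: 20 × £3 = £60
  Vail–B2: 25 × £4 = £100
  Vail–B3: 30 × £5 = £150
  Kent–B2: 5 × £4 = £20
  Kent–B4: 50 × £5 = £250
Total = 60 + 100 + 150 + 20 + 250 = £580.

580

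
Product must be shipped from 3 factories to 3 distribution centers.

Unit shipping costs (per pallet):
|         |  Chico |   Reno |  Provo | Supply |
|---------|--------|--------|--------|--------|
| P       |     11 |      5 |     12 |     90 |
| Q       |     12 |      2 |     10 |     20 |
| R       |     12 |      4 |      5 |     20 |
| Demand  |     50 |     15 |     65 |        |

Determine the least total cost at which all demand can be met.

Optimal allocation:
  P to Chico: 50 × 11 = 550
  P to Provo: 40 × 12 = 480
  Q to Reno: 15 × 2 = 30
  Q to Provo: 5 × 10 = 50
  R to Provo: 20 × 5 = 100
Total = 550 + 480 + 30 + 50 + 100 = 1210.

1210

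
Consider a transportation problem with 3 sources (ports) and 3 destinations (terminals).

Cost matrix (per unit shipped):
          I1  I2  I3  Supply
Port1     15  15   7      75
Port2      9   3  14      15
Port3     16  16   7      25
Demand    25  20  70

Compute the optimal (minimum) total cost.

An optimal shipping plan:
  Port1 to I1: 25 × 15 = 375
  Port1 to I2: 5 × 15 = 75
  Port1 to I3: 45 × 7 = 315
  Port2 to I2: 15 × 3 = 45
  Port3 to I3: 25 × 7 = 175
Total = 375 + 75 + 315 + 45 + 175 = 985.
(Supply check: Port1 ships 75; Port2 ships 15; Port3 ships 25.)

985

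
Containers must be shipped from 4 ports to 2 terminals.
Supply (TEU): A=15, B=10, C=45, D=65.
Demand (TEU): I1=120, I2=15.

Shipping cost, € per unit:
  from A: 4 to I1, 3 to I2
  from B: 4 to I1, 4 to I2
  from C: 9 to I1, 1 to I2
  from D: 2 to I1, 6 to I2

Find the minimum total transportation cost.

515

One minimum-cost allocation:
  A to I1: 15 × €4 = €60
  B to I1: 10 × €4 = €40
  C to I1: 30 × €9 = €270
  C to I2: 15 × €1 = €15
  D to I1: 65 × €2 = €130
Total = 60 + 40 + 270 + 15 + 130 = €515.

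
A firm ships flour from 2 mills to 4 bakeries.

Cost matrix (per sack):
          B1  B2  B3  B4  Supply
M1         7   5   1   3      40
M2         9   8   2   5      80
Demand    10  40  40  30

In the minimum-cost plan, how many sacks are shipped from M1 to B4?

Optimal shipments:
  M1->B2: 40 × 5 = 200
  M2->B1: 10 × 9 = 90
  M2->B3: 40 × 2 = 80
  M2->B4: 30 × 5 = 150
Total cost = 520.
The route M1→B4 is not used.

0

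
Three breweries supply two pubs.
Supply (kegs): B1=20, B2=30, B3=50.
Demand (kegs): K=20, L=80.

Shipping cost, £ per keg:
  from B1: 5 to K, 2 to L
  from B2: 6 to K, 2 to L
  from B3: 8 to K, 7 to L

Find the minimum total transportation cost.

470

Optimal allocation:
  B1→L: 20 × £2 = £40
  B2→L: 30 × £2 = £60
  B3→K: 20 × £8 = £160
  B3→L: 30 × £7 = £210
Total = 40 + 60 + 160 + 210 = £470.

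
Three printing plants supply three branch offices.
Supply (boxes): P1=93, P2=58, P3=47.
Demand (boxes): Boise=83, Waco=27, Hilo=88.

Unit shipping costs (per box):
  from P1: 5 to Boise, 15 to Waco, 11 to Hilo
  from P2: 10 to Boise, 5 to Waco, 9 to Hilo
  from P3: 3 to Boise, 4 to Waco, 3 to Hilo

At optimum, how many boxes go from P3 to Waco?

0

Solving gives:
  P1 to Boise: 83 × 5 = 415
  P1 to Hilo: 10 × 11 = 110
  P2 to Waco: 27 × 5 = 135
  P2 to Hilo: 31 × 9 = 279
  P3 to Hilo: 47 × 3 = 141
Total cost = 1080.
The route P3→Waco is not used.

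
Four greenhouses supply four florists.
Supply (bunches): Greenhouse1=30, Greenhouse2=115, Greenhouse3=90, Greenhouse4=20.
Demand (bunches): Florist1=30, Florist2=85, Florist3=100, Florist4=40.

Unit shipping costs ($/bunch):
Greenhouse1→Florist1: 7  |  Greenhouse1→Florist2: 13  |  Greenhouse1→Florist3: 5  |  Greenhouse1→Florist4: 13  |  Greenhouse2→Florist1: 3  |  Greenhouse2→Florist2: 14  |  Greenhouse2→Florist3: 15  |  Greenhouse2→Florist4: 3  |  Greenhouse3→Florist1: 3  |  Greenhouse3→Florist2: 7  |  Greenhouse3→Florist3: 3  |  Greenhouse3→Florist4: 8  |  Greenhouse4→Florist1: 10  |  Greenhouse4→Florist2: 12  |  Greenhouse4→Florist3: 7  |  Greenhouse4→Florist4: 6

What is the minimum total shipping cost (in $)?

An optimal shipping plan:
  Greenhouse1->Florist3: 30 × $5 = $150
  Greenhouse2->Florist1: 30 × $3 = $90
  Greenhouse2->Florist2: 45 × $14 = $630
  Greenhouse2->Florist4: 40 × $3 = $120
  Greenhouse3->Florist2: 40 × $7 = $280
  Greenhouse3->Florist3: 50 × $3 = $150
  Greenhouse4->Florist3: 20 × $7 = $140
Total = 150 + 90 + 630 + 120 + 280 + 150 + 140 = $1560.

1560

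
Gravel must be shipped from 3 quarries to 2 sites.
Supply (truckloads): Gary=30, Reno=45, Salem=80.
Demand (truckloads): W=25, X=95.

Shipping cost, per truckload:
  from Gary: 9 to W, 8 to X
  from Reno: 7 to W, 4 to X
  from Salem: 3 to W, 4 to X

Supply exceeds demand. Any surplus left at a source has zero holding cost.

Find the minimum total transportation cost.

A cheapest plan:
  Reno–X: 40 truckloads
  Salem–W: 25 truckloads
  Salem–X: 55 truckloads
Total cost = 455.

455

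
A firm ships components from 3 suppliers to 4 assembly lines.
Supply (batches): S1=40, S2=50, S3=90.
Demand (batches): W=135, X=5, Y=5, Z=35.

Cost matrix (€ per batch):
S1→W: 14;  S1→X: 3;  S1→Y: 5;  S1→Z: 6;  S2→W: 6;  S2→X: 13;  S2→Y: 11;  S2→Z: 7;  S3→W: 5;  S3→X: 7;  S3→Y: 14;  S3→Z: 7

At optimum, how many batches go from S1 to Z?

30

Solving gives:
  S1–X: 5 × €3 = €15
  S1–Y: 5 × €5 = €25
  S1–Z: 30 × €6 = €180
  S2–W: 45 × €6 = €270
  S2–Z: 5 × €7 = €35
  S3–W: 90 × €5 = €450
Total cost = €975.
So S1→Z carries 30 batches.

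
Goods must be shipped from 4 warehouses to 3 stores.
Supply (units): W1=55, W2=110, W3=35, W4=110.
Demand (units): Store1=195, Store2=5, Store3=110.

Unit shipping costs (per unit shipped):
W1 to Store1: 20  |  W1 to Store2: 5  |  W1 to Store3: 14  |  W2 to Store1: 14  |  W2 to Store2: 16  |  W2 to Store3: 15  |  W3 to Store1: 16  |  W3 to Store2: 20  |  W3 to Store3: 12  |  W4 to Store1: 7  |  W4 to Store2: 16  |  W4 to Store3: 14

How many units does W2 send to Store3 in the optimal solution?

Solving gives:
  W1→Store2: 5 units
  W1→Store3: 50 units
  W2→Store1: 85 units
  W2→Store3: 25 units
  W3→Store3: 35 units
  W4→Store1: 110 units
Total cost = 3480.
So W2→Store3 carries 25 units.

25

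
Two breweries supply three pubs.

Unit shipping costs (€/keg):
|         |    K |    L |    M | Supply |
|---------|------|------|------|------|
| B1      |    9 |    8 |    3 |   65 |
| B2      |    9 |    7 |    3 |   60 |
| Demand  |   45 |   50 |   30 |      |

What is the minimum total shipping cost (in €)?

An optimal shipping plan:
  B1–K: 45 × €9 = €405
  B1–M: 20 × €3 = €60
  B2–L: 50 × €7 = €350
  B2–M: 10 × €3 = €30
Total = 405 + 60 + 350 + 30 = €845.
(Supply check: B1 ships 65; B2 ships 60.)

845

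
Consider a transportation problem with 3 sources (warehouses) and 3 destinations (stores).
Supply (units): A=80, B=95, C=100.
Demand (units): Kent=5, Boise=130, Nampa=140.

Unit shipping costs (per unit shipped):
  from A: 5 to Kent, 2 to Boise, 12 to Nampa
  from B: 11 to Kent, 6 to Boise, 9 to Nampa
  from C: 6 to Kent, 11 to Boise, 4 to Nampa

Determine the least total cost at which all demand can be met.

One minimum-cost allocation:
  A to Kent: 5 × 5 = 25
  A to Boise: 75 × 2 = 150
  B to Boise: 55 × 6 = 330
  B to Nampa: 40 × 9 = 360
  C to Nampa: 100 × 4 = 400
Total = 25 + 150 + 330 + 360 + 400 = 1265.

1265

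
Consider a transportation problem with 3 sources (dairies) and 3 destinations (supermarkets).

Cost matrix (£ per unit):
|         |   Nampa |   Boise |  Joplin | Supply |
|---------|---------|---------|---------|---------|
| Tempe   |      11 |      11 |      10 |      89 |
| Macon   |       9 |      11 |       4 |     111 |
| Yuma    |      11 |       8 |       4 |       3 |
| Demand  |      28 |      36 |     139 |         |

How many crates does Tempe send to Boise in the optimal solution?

36

The minimum-cost plan:
  Tempe to Nampa: 28 crates
  Tempe to Boise: 36 crates
  Tempe to Joplin: 25 crates
  Macon to Joplin: 111 crates
  Yuma to Joplin: 3 crates
Total cost = £1410.
So Tempe→Boise carries 36 crates.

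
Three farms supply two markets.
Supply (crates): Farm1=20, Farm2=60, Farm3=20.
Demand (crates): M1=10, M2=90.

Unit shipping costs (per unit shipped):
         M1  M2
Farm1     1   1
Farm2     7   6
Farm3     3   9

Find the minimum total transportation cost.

500

An optimal shipping plan:
  Farm1->M2: 20 × 1 = 20
  Farm2->M2: 60 × 6 = 360
  Farm3->M1: 10 × 3 = 30
  Farm3->M2: 10 × 9 = 90
Total = 20 + 360 + 30 + 90 = 500.
(Supply check: Farm1 ships 20; Farm2 ships 60; Farm3 ships 20.)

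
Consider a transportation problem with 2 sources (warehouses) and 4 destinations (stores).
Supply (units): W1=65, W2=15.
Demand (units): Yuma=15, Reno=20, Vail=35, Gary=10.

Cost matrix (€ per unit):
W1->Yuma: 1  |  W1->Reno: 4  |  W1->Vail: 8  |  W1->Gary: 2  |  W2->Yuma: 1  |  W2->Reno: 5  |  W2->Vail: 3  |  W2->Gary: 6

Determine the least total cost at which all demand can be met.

320

A cheapest plan:
  W1 to Yuma: 15 × €1 = €15
  W1 to Reno: 20 × €4 = €80
  W1 to Vail: 20 × €8 = €160
  W1 to Gary: 10 × €2 = €20
  W2 to Vail: 15 × €3 = €45
Total = 15 + 80 + 160 + 20 + 45 = €320.
(Supply check: W1 ships 65; W2 ships 15.)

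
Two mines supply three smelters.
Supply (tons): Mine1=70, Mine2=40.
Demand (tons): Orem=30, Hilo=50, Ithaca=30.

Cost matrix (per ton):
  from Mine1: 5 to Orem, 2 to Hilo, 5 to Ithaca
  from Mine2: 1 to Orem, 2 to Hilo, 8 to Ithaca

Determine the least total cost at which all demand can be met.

280

One minimum-cost allocation:
  Mine1→Hilo: 40 tons
  Mine1→Ithaca: 30 tons
  Mine2→Orem: 30 tons
  Mine2→Hilo: 10 tons
Total cost = 280.
(Supply check: Mine1 ships 70; Mine2 ships 40.)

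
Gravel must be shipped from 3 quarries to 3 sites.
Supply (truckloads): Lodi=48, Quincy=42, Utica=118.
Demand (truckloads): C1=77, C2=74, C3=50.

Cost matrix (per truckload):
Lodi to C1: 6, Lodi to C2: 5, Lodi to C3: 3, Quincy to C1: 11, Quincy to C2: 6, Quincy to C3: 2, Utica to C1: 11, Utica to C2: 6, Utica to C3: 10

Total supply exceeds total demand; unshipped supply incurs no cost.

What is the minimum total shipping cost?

1199

One minimum-cost allocation:
  Lodi→C1: 40 × 6 = 240
  Lodi→C3: 8 × 3 = 24
  Quincy→C3: 42 × 2 = 84
  Utica→C1: 37 × 11 = 407
  Utica→C2: 74 × 6 = 444
Total = 240 + 24 + 84 + 407 + 444 = 1199.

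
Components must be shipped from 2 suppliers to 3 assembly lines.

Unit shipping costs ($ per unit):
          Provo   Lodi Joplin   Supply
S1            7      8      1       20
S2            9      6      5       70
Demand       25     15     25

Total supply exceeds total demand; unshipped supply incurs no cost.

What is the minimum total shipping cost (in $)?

360

An optimal shipping plan:
  S1->Joplin: 20 batches
  S2->Provo: 25 batches
  S2->Lodi: 15 batches
  S2->Joplin: 5 batches
Total cost = $360.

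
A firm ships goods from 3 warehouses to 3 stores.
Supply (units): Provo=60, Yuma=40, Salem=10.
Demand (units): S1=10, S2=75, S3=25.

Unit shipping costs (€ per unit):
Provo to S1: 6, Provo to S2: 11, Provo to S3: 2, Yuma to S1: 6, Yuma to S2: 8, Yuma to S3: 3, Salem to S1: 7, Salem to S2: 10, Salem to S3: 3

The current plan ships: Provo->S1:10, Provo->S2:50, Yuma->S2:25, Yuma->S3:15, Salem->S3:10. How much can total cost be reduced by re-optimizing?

80

Current plan cost = 10·6 + 50·11 + 25·8 + 15·3 + 10·3 = €885.
Optimal plan:
  Provo–S1: 10 units
  Provo–S2: 25 units
  Provo–S3: 25 units
  Yuma–S2: 40 units
  Salem–S2: 10 units
Optimal cost = €805.
Saving = 885 − 805 = €80.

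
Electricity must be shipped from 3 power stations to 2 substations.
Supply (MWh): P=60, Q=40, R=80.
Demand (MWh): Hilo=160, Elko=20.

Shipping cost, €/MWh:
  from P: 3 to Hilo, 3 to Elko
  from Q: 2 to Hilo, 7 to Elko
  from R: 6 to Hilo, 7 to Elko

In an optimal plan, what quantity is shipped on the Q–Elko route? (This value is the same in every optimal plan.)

Optimal shipments:
  P to Hilo: 40 × €3 = €120
  P to Elko: 20 × €3 = €60
  Q to Hilo: 40 × €2 = €80
  R to Hilo: 80 × €6 = €480
Total cost = €740.
The route Q→Elko is not used.

0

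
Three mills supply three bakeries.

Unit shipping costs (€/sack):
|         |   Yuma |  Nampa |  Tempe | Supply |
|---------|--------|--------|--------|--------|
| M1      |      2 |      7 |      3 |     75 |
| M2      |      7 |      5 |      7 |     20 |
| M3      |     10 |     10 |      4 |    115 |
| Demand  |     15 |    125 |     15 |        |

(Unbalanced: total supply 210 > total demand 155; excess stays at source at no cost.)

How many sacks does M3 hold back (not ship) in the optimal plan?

55

An optimal plan:
  M1 to Yuma: 15 sacks
  M1 to Nampa: 60 sacks
  M2 to Nampa: 20 sacks
  M3 to Nampa: 45 sacks
  M3 to Tempe: 15 sacks
Total cost = €1060.
M3 ships 60 of its 115, leaving 55.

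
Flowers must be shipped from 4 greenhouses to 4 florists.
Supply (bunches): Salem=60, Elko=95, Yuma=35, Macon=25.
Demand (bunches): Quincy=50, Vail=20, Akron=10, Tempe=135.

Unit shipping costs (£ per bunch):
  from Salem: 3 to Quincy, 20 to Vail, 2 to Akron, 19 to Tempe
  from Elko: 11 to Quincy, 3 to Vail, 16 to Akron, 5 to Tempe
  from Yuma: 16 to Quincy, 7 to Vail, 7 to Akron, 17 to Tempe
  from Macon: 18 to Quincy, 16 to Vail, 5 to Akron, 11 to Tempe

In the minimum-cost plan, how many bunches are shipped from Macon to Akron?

Solving gives:
  Salem–Quincy: 50 × £3 = £150
  Salem–Akron: 10 × £2 = £20
  Elko–Tempe: 95 × £5 = £475
  Yuma–Vail: 20 × £7 = £140
  Yuma–Tempe: 15 × £17 = £255
  Macon–Tempe: 25 × £11 = £275
Total cost = £1315.
The route Macon→Akron is not used.

0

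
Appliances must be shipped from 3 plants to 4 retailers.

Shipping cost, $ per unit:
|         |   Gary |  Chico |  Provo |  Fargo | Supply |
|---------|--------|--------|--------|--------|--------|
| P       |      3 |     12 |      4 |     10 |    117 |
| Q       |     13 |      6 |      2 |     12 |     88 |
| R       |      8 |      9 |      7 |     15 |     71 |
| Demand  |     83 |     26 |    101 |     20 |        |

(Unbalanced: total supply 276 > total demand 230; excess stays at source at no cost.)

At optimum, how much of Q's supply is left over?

An optimal plan:
  P→Gary: 83 × $3 = $249
  P→Provo: 14 × $4 = $56
  P→Fargo: 20 × $10 = $200
  Q→Chico: 1 × $6 = $6
  Q→Provo: 87 × $2 = $174
  R→Chico: 25 × $9 = $225
Total cost = $910.
Q ships 88 of its 88, leaving 0.

0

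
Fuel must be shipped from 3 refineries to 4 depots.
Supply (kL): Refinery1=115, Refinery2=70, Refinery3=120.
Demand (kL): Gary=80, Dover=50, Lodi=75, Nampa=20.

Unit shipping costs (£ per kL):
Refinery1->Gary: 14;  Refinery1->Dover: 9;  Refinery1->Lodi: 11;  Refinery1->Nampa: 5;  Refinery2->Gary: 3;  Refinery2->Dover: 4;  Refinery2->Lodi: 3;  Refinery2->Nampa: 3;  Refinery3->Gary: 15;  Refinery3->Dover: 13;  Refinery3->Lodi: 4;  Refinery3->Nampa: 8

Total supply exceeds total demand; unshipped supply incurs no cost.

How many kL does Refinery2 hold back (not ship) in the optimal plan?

An optimal plan:
  Refinery1->Gary: 10 × £14 = £140
  Refinery1->Dover: 50 × £9 = £450
  Refinery1->Nampa: 20 × £5 = £100
  Refinery2->Gary: 70 × £3 = £210
  Refinery3->Lodi: 75 × £4 = £300
Total cost = £1200.
Refinery2 ships 70 of its 70, leaving 0.

0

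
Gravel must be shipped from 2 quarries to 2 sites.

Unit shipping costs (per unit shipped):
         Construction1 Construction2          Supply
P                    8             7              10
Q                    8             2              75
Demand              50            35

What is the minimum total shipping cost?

470

Optimal allocation:
  P to Construction1: 10 truckloads
  Q to Construction1: 40 truckloads
  Q to Construction2: 35 truckloads
Total cost = 470.
(Supply check: P ships 10; Q ships 75.)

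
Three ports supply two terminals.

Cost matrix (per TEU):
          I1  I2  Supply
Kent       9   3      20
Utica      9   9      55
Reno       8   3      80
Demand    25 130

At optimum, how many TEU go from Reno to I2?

Optimal shipments:
  Kent→I2: 20 × 3 = 60
  Utica→I1: 25 × 9 = 225
  Utica→I2: 30 × 9 = 270
  Reno→I2: 80 × 3 = 240
Total cost = 795.
So Reno→I2 carries 80 TEU.

80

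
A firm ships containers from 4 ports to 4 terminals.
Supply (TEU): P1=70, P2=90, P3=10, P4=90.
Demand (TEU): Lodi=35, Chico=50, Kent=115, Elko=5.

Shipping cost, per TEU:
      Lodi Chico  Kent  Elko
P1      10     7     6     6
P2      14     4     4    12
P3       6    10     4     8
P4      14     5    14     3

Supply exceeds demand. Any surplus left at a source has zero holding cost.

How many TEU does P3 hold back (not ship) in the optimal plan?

0

An optimal plan:
  P1 to Lodi: 25 × 10 = 250
  P1 to Kent: 25 × 6 = 150
  P2 to Kent: 90 × 4 = 360
  P3 to Lodi: 10 × 6 = 60
  P4 to Chico: 50 × 5 = 250
  P4 to Elko: 5 × 3 = 15
Total cost = 1085.
P3 ships 10 of its 10, leaving 0.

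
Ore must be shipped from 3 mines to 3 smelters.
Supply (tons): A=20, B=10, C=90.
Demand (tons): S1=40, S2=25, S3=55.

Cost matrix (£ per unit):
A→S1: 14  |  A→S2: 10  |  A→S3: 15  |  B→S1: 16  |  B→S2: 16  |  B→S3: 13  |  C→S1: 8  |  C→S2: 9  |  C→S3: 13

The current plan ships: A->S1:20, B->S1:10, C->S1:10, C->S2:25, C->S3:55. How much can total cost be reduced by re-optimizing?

180

Current plan cost = 20·14 + 10·16 + 10·8 + 25·9 + 55·13 = £1460.
Optimal plan:
  A–S2: 20 tons
  B–S3: 10 tons
  C–S1: 40 tons
  C–S2: 5 tons
  C–S3: 45 tons
Optimal cost = £1280.
Saving = 1460 − 1280 = £180.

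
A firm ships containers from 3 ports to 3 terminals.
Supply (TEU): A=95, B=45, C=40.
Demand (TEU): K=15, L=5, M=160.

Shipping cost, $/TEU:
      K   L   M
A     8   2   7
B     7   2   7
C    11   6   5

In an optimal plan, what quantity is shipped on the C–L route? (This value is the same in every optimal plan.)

Solving gives:
  A->M: 95 × $7 = $665
  B->K: 15 × $7 = $105
  B->L: 5 × $2 = $10
  B->M: 25 × $7 = $175
  C->M: 40 × $5 = $200
Total cost = $1155.
The route C→L is not used.

0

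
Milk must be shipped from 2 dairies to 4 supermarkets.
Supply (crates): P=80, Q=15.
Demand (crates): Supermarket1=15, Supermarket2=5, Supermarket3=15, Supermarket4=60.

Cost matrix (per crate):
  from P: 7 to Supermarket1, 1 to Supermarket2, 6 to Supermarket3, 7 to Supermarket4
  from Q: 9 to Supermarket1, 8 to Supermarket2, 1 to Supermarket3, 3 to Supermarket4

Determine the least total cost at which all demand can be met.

545

An optimal shipping plan:
  P to Supermarket1: 15 × 7 = 105
  P to Supermarket2: 5 × 1 = 5
  P to Supermarket4: 60 × 7 = 420
  Q to Supermarket3: 15 × 1 = 15
Total = 105 + 5 + 420 + 15 = 545.
(Supply check: P ships 80; Q ships 15.)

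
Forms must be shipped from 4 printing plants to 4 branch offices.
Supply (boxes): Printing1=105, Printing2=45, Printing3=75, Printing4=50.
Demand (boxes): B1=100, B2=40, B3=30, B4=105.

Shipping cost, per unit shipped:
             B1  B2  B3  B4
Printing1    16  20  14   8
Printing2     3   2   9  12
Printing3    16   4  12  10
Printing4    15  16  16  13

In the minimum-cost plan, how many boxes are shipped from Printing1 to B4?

Optimal shipments:
  Printing1–B4: 105 × 8 = 840
  Printing2–B1: 45 × 3 = 135
  Printing3–B1: 5 × 16 = 80
  Printing3–B2: 40 × 4 = 160
  Printing3–B3: 30 × 12 = 360
  Printing4–B1: 50 × 15 = 750
Total cost = 2325.
So Printing1→B4 carries 105 boxes.

105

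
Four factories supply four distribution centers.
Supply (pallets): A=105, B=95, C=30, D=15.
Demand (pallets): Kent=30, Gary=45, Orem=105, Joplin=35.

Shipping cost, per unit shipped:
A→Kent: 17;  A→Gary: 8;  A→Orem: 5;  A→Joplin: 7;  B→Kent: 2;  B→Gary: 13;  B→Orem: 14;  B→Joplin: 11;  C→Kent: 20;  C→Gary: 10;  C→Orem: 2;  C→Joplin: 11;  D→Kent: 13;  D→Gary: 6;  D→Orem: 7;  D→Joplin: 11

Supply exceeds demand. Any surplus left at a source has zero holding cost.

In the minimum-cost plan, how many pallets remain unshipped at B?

Minimum-cost shipments:
  A→Gary: 30 pallets
  A→Orem: 75 pallets
  B→Kent: 30 pallets
  B→Joplin: 35 pallets
  C→Orem: 30 pallets
  D→Gary: 15 pallets
Total cost = 1210.
B ships 65 of its 95, leaving 30.

30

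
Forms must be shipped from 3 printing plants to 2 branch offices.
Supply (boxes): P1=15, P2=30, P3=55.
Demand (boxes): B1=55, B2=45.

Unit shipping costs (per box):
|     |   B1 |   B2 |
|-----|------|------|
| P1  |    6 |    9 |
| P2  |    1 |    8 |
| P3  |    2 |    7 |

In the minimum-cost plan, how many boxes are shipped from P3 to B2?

Optimal shipments:
  P1 to B2: 15 × 9 = 135
  P2 to B1: 30 × 1 = 30
  P3 to B1: 25 × 2 = 50
  P3 to B2: 30 × 7 = 210
Total cost = 425.
So P3→B2 carries 30 boxes.

30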